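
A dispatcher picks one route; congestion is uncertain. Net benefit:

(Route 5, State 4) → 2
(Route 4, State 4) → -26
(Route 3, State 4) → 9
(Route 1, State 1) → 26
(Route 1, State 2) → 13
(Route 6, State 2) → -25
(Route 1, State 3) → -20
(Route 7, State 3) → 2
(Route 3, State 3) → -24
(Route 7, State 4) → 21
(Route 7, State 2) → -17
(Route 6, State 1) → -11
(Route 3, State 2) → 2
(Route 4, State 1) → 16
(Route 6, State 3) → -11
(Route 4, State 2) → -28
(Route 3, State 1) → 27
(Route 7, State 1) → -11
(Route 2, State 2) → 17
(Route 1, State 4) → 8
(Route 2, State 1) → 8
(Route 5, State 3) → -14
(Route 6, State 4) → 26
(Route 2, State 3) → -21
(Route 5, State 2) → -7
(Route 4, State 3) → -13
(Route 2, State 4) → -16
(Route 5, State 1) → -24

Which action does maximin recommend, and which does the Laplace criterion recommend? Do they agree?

maximin → Route 7; laplace → Route 1 (disagree)

Row minima: Route 1=-20, Route 2=-21, Route 3=-24, Route 4=-28, Route 5=-24, Route 6=-25, Route 7=-17
Best worst-case = -17 → Route 7.
Row averages: Route 1=6.75, Route 2=-3, Route 3=3.5, Route 4=-12.75, Route 5=-10.75, Route 6=-5.25, Route 7=-1.25
Highest average = 6.75 → Route 1.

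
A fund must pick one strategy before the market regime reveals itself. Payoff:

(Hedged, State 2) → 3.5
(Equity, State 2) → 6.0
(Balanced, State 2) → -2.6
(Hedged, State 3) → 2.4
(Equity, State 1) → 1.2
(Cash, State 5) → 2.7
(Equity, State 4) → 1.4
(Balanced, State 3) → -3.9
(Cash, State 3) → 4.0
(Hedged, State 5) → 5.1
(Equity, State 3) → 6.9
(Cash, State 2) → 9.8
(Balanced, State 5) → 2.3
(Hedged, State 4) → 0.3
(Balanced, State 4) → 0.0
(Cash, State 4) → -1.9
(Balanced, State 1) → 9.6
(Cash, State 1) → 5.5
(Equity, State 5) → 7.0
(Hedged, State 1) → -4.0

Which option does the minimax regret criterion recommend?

Column bests: State 1=9.6, State 2=9.8, State 3=6.9, State 4=1.4, State 5=7.0.
Equity regrets: 8.4, 3.8, 0.0, 0.0, 0.0 → max 8.4
Hedged regrets: 13.6, 6.3, 4.5, 1.1, 1.9 → max 13.6
Balanced regrets: 0.0, 12.4, 10.8, 1.4, 4.7 → max 12.4
Cash regrets: 4.1, 0.0, 2.9, 3.3, 4.3 → max 4.3
Smallest max regret = 4.3 → Cash.

Cash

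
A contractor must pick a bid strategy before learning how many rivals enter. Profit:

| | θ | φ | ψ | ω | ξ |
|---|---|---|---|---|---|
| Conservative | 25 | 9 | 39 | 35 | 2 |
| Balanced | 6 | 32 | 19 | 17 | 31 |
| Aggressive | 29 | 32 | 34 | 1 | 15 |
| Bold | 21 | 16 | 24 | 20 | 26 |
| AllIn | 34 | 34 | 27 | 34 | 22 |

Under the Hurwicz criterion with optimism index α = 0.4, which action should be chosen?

AllIn

Conservative: 0.4·39 + 0.6·2 = 16.8
Balanced: 0.4·32 + 0.6·6 = 16.4
Aggressive: 0.4·34 + 0.6·1 = 14.2
Bold: 0.4·26 + 0.6·16 = 20
AllIn: 0.4·34 + 0.6·22 = 26.8
Highest Hurwicz score = 26.8 → AllIn.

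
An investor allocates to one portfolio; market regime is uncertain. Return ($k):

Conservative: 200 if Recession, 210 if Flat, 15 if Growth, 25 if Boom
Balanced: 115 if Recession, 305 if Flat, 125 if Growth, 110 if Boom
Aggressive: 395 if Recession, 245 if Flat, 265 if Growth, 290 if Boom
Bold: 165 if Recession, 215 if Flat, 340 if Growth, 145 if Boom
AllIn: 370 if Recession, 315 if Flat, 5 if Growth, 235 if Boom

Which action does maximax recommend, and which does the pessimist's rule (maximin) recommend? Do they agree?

maximax → Aggressive; maximin → Aggressive (agree)

Row maxima: Conservative=210, Balanced=305, Aggressive=395, Bold=340, AllIn=370
Best best-case = 395 → Aggressive.
Row minima: Conservative=15, Balanced=110, Aggressive=245, Bold=145, AllIn=5
Best worst-case = 245 → Aggressive.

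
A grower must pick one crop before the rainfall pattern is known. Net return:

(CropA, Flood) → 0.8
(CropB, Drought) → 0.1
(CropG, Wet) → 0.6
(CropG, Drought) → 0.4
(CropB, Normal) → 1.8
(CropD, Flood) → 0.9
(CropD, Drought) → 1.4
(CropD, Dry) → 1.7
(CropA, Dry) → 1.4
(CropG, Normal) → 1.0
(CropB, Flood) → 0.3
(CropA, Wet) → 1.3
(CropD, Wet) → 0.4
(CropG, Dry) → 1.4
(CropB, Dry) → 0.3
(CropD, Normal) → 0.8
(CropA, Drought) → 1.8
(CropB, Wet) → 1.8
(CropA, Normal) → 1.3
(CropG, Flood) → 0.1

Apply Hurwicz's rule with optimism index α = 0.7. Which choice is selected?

CropD: 0.7·1.7 + 0.3·0.4 = 1.31
CropA: 0.7·1.8 + 0.3·0.8 = 1.5
CropG: 0.7·1.4 + 0.3·0.1 = 1.01
CropB: 0.7·1.8 + 0.3·0.1 = 1.29
Highest Hurwicz score = 1.5 → CropA.

CropA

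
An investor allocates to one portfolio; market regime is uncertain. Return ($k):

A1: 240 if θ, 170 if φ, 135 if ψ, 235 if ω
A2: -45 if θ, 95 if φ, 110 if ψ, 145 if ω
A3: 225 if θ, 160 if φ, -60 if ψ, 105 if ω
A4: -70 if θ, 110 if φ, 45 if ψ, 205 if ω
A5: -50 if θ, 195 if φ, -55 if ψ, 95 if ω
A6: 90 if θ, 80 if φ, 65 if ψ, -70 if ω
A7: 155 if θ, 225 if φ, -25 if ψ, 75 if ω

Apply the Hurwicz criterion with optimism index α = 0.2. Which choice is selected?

A1: 0.2·240 + 0.8·135 = 156
A2: 0.2·145 + 0.8·(-45) = -7
A3: 0.2·225 + 0.8·(-60) = -3
A4: 0.2·205 + 0.8·(-70) = -15
A5: 0.2·195 + 0.8·(-55) = -5
A6: 0.2·90 + 0.8·(-70) = -38
A7: 0.2·225 + 0.8·(-25) = 25
Highest Hurwicz score = 156 → A1.

A1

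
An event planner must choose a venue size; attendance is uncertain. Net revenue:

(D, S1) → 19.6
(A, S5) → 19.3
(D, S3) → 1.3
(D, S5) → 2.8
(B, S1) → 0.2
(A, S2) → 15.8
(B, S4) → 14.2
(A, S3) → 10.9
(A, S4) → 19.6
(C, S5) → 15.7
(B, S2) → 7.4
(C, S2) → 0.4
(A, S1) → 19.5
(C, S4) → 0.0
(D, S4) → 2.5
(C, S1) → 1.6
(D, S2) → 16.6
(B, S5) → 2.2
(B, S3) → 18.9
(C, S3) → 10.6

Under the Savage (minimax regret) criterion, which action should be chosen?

Column bests: S1=19.6, S2=16.6, S3=18.9, S4=19.6, S5=19.3.
A regrets: 0.1, 0.8, 8.0, 0.0, 0.0 → max 8.0
B regrets: 19.4, 9.2, 0.0, 5.4, 17.1 → max 19.4
C regrets: 18.0, 16.2, 8.3, 19.6, 3.6 → max 19.6
D regrets: 0.0, 0.0, 17.6, 17.1, 16.5 → max 17.6
Smallest max regret = 8.0 → A.

A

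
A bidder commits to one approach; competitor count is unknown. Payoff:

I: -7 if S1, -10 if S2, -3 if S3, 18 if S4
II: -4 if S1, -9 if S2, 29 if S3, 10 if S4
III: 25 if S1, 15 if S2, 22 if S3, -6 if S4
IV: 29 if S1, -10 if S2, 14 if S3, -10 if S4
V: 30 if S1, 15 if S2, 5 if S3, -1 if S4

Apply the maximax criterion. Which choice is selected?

Row maxima: I=18, II=29, III=25, IV=29, V=30
Best best-case = 30 → V.

V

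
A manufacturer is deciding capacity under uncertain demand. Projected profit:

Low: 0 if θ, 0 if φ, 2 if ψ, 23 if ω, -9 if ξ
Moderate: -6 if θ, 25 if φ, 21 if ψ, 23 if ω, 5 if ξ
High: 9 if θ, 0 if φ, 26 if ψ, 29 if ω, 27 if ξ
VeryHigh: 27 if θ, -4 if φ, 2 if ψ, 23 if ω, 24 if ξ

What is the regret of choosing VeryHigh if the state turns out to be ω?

6

Best payoff under ω is 29.
Regret = 29 − 23 = 6.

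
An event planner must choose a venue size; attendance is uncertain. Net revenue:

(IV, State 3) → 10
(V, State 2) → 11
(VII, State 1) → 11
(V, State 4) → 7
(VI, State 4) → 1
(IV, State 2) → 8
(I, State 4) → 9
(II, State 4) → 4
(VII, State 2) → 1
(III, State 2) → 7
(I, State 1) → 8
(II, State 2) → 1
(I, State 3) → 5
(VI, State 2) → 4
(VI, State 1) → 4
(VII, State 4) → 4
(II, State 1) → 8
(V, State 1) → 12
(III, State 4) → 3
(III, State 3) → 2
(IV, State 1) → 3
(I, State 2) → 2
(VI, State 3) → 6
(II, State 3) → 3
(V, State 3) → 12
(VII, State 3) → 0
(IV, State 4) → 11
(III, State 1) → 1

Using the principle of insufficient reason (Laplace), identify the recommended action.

V

Row averages: I=6, II=4, III=3.25, IV=8, V=10.5, VI=3.75, VII=4
Highest average = 10.5 → V.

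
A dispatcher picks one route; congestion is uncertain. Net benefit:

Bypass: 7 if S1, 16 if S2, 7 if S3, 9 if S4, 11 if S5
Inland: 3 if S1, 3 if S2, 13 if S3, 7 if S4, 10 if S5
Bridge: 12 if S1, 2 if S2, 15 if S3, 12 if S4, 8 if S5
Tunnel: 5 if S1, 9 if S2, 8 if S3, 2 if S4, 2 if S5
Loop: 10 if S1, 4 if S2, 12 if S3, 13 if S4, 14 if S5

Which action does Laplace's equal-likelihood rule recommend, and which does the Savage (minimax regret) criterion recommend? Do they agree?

Row averages: Bypass=10, Inland=7.2, Bridge=9.8, Tunnel=5.2, Loop=10.6
Highest average = 10.6 → Loop.
Column bests: S1=12, S2=16, S3=15, S4=13, S5=14.
Bypass regrets: 5, 0, 8, 4, 3 → max 8
Inland regrets: 9, 13, 2, 6, 4 → max 13
Bridge regrets: 0, 14, 0, 1, 6 → max 14
Tunnel regrets: 7, 7, 7, 11, 12 → max 12
Loop regrets: 2, 12, 3, 0, 0 → max 12
Smallest max regret = 8 → Bypass.

laplace → Loop; minimax regret → Bypass (disagree)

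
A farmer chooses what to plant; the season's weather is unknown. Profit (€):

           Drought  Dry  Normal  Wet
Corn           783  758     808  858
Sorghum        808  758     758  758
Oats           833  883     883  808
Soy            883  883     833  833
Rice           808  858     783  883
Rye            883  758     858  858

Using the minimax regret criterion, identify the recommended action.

Soy

Column bests: Drought=883, Dry=883, Normal=883, Wet=883.
Corn regrets: 100, 125, 75, 25 → max 125
Sorghum regrets: 75, 125, 125, 125 → max 125
Oats regrets: 50, 0, 0, 75 → max 75
Soy regrets: 0, 0, 50, 50 → max 50
Rice regrets: 75, 25, 100, 0 → max 100
Rye regrets: 0, 125, 25, 25 → max 125
Smallest max regret = 50 → Soy.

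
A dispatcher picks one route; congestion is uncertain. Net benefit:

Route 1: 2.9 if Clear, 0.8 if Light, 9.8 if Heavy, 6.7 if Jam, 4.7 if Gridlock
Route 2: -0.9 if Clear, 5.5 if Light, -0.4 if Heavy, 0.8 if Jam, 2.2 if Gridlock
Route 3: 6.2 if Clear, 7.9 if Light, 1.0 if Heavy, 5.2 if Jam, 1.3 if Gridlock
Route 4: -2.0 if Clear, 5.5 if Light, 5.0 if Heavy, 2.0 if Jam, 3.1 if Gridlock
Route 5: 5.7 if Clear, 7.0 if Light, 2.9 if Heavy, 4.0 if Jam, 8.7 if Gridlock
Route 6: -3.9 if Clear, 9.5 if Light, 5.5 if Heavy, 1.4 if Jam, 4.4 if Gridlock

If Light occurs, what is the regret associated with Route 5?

Best payoff under Light is 9.5.
Regret = 9.5 − 7.0 = 2.5.

2.5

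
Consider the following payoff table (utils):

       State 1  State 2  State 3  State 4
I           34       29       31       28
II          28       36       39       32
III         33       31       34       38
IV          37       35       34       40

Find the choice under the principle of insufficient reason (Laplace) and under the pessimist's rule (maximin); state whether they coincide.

laplace → IV; maximin → IV (agree)

Row averages: I=30.5, II=33.75, III=34, IV=36.5
Highest average = 36.5 → IV.
Row minima: I=28, II=28, III=31, IV=34
Best worst-case = 34 → IV.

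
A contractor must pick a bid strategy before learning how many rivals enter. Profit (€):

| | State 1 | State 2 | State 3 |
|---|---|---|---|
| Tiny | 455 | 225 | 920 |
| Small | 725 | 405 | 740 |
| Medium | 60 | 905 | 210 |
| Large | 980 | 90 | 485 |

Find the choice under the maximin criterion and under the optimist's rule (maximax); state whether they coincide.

maximin → Small; maximax → Large (disagree)

Row minima: Tiny=225, Small=405, Medium=60, Large=90
Best worst-case = 405 → Small.
Row maxima: Tiny=920, Small=740, Medium=905, Large=980
Best best-case = 980 → Large.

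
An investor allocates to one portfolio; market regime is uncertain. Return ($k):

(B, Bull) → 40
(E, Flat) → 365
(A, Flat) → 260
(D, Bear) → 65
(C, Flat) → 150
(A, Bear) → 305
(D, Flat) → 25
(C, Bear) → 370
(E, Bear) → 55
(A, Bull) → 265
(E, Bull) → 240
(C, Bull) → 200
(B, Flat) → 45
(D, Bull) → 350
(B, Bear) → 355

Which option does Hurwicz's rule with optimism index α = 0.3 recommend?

A: 0.3·305 + 0.7·260 = 273.5
B: 0.3·355 + 0.7·40 = 134.5
C: 0.3·370 + 0.7·150 = 216
D: 0.3·350 + 0.7·25 = 122.5
E: 0.3·365 + 0.7·55 = 148
Highest Hurwicz score = 273.5 → A.

A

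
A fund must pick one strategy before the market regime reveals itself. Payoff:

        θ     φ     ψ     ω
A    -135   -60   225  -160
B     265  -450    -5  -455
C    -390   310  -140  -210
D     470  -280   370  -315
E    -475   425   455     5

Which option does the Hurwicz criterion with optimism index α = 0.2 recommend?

A

A: 0.2·225 + 0.8·(-160) = -83
B: 0.2·265 + 0.8·(-455) = -311
C: 0.2·310 + 0.8·(-390) = -250
D: 0.2·470 + 0.8·(-315) = -158
E: 0.2·455 + 0.8·(-475) = -289
Highest Hurwicz score = -83 → A.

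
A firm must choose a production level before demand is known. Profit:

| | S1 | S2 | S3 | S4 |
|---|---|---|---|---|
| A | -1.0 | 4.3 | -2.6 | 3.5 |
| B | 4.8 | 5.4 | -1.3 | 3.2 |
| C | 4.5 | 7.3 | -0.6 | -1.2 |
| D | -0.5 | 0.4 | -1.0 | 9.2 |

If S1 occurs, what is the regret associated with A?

Best payoff under S1 is 4.8.
Regret = 4.8 − (-1.0) = 5.8.

5.8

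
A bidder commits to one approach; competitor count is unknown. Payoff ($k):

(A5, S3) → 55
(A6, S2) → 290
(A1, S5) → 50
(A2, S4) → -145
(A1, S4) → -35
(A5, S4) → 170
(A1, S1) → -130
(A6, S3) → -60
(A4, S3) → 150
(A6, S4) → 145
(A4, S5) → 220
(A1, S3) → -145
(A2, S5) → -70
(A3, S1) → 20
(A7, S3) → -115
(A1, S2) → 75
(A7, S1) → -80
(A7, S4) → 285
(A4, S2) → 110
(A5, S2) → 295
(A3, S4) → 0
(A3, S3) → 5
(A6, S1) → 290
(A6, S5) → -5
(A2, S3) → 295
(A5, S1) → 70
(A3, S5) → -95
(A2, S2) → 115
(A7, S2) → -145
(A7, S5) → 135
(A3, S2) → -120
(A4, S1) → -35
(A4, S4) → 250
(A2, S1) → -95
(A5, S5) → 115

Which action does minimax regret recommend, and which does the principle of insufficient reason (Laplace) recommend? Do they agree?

Column bests: S1=290, S2=295, S3=295, S4=285, S5=220.
A1 regrets: 420, 220, 440, 320, 170 → max 440
A2 regrets: 385, 180, 0, 430, 290 → max 430
A3 regrets: 270, 415, 290, 285, 315 → max 415
A4 regrets: 325, 185, 145, 35, 0 → max 325
A5 regrets: 220, 0, 240, 115, 105 → max 240
A6 regrets: 0, 5, 355, 140, 225 → max 355
A7 regrets: 370, 440, 410, 0, 85 → max 440
Smallest max regret = 240 → A5.
Row averages: A1=-37, A2=20, A3=-38, A4=139, A5=141, A6=132, A7=16
Highest average = 141 → A5.

minimax regret → A5; laplace → A5 (agree)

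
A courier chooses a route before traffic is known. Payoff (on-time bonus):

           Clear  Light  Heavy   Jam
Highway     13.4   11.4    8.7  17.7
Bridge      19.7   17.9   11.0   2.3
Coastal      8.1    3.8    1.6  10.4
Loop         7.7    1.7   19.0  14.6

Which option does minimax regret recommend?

Highway

Column bests: Clear=19.7, Light=17.9, Heavy=19.0, Jam=17.7.
Highway regrets: 6.3, 6.5, 10.3, 0.0 → max 10.3
Bridge regrets: 0.0, 0.0, 8.0, 15.4 → max 15.4
Coastal regrets: 11.6, 14.1, 17.4, 7.3 → max 17.4
Loop regrets: 12.0, 16.2, 0.0, 3.1 → max 16.2
Smallest max regret = 10.3 → Highway.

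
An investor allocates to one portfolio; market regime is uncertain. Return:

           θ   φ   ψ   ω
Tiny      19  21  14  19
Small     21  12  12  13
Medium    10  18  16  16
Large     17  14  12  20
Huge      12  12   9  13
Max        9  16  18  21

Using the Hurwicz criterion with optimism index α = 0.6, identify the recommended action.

Tiny

Tiny: 0.6·21 + 0.4·14 = 18.2
Small: 0.6·21 + 0.4·12 = 17.4
Medium: 0.6·18 + 0.4·10 = 14.8
Large: 0.6·20 + 0.4·12 = 16.8
Huge: 0.6·13 + 0.4·9 = 11.4
Max: 0.6·21 + 0.4·9 = 16.2
Highest Hurwicz score = 18.2 → Tiny.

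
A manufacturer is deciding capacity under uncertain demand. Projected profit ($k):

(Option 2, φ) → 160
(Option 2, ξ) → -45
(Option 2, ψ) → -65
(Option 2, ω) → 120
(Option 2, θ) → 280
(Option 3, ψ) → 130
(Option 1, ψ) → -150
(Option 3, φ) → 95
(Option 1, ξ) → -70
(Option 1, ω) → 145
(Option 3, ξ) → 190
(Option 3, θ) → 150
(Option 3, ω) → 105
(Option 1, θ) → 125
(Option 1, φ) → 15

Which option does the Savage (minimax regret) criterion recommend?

Column bests: θ=280, φ=160, ψ=130, ω=145, ξ=190.
Option 1 regrets: 155, 145, 280, 0, 260 → max 280
Option 2 regrets: 0, 0, 195, 25, 235 → max 235
Option 3 regrets: 130, 65, 0, 40, 0 → max 130
Smallest max regret = 130 → Option 3.

Option 3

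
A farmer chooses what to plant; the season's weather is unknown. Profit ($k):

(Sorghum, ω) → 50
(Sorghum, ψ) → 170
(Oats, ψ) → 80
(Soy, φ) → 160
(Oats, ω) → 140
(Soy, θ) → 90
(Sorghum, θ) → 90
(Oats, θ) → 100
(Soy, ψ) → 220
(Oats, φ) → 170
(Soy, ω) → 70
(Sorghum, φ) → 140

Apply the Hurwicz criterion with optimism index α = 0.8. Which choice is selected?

Soy

Sorghum: 0.8·170 + 0.2·50 = 146
Oats: 0.8·170 + 0.2·80 = 152
Soy: 0.8·220 + 0.2·70 = 190
Highest Hurwicz score = 190 → Soy.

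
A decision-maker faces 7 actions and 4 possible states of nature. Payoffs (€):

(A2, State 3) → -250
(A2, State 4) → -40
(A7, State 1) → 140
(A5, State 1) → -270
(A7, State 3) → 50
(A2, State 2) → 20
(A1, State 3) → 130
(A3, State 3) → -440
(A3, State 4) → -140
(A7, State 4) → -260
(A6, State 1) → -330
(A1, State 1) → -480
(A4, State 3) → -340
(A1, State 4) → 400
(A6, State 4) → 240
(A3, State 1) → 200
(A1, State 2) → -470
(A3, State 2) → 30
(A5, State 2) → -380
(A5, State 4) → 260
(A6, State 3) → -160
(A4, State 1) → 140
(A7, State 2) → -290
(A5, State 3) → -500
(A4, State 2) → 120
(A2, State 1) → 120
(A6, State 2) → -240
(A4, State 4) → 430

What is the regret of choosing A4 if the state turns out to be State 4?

Best payoff under State 4 is 430.
Regret = 430 − 430 = 0.

0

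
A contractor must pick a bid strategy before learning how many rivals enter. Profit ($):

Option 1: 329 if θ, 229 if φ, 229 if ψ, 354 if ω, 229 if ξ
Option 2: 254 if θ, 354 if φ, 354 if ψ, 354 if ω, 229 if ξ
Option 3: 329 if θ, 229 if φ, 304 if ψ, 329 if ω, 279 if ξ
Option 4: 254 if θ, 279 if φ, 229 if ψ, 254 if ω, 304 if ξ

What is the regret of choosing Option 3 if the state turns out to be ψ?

Best payoff under ψ is 354.
Regret = 354 − 304 = 50.

50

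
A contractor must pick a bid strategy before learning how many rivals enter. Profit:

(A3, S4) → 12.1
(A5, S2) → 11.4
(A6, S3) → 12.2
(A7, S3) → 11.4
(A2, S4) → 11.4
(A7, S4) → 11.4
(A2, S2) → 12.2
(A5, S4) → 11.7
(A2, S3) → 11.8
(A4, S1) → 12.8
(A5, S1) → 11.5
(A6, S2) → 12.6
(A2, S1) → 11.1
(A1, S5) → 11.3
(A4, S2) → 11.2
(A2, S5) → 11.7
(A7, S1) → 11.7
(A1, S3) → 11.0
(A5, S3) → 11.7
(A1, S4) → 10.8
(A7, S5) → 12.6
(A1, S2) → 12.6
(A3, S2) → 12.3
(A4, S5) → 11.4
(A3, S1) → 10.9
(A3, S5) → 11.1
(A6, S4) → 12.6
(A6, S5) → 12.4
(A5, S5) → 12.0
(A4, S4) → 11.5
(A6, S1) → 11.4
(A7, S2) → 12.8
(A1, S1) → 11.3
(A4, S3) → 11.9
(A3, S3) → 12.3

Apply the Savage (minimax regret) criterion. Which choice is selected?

Column bests: S1=12.8, S2=12.8, S3=12.3, S4=12.6, S5=12.6.
A1 regrets: 1.5, 0.2, 1.3, 1.8, 1.3 → max 1.8
A2 regrets: 1.7, 0.6, 0.5, 1.2, 0.9 → max 1.7
A3 regrets: 1.9, 0.5, 0.0, 0.5, 1.5 → max 1.9
A4 regrets: 0.0, 1.6, 0.4, 1.1, 1.2 → max 1.6
A5 regrets: 1.3, 1.4, 0.6, 0.9, 0.6 → max 1.4
A6 regrets: 1.4, 0.2, 0.1, 0.0, 0.2 → max 1.4
A7 regrets: 1.1, 0.0, 0.9, 1.2, 0.0 → max 1.2
Smallest max regret = 1.2 → A7.

A7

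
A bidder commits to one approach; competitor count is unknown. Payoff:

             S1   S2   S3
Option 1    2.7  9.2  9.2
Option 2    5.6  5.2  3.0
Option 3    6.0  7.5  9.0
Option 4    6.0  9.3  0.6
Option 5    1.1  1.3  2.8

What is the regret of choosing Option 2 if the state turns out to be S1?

Best payoff under S1 is 6.0.
Regret = 6.0 − 5.6 = 0.4.

0.4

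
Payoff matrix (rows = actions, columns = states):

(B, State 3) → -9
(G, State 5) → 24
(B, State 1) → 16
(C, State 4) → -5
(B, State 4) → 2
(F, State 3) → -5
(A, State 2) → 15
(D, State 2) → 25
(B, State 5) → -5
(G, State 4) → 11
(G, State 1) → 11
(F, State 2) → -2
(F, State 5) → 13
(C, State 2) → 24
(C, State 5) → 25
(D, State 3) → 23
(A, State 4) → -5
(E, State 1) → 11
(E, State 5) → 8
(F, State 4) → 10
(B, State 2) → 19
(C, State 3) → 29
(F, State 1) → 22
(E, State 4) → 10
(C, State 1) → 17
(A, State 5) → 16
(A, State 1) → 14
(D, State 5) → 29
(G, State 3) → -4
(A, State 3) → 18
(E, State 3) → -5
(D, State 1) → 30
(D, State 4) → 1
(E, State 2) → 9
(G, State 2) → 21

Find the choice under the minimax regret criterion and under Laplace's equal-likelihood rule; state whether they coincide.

Column bests: State 1=30, State 2=25, State 3=29, State 4=11, State 5=29.
A regrets: 16, 10, 11, 16, 13 → max 16
B regrets: 14, 6, 38, 9, 34 → max 38
C regrets: 13, 1, 0, 16, 4 → max 16
D regrets: 0, 0, 6, 10, 0 → max 10
E regrets: 19, 16, 34, 1, 21 → max 34
F regrets: 8, 27, 34, 1, 16 → max 34
G regrets: 19, 4, 33, 0, 5 → max 33
Smallest max regret = 10 → D.
Row averages: A=11.6, B=4.6, C=18, D=21.6, E=6.6, F=7.6, G=12.6
Highest average = 21.6 → D.

minimax regret → D; laplace → D (agree)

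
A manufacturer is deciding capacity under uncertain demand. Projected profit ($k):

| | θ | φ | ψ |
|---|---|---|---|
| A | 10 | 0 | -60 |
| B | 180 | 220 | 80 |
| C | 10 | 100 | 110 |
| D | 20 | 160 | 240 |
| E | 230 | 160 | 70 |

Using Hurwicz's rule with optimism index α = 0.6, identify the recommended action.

E

A: 0.6·10 + 0.4·(-60) = -18
B: 0.6·220 + 0.4·80 = 164
C: 0.6·110 + 0.4·10 = 70
D: 0.6·240 + 0.4·20 = 152
E: 0.6·230 + 0.4·70 = 166
Highest Hurwicz score = 166 → E.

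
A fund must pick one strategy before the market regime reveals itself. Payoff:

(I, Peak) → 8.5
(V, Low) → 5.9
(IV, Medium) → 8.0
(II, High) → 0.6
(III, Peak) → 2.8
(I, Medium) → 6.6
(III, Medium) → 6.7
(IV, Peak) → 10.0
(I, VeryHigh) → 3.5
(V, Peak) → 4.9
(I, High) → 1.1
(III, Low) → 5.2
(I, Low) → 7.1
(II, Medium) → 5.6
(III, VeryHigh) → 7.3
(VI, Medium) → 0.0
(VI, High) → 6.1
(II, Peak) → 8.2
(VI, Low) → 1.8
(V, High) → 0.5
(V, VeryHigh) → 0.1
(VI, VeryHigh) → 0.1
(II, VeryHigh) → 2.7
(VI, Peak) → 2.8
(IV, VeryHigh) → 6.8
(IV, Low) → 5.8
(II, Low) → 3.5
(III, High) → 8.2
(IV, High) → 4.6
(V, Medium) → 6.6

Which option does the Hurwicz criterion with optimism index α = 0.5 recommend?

IV

I: 0.5·8.5 + 0.5·1.1 = 4.8
II: 0.5·8.2 + 0.5·0.6 = 4.4
III: 0.5·8.2 + 0.5·2.8 = 5.5
IV: 0.5·10.0 + 0.5·4.6 = 7.3
V: 0.5·6.6 + 0.5·0.1 = 3.35
VI: 0.5·6.1 + 0.5·0.0 = 3.05
Highest Hurwicz score = 7.3 → IV.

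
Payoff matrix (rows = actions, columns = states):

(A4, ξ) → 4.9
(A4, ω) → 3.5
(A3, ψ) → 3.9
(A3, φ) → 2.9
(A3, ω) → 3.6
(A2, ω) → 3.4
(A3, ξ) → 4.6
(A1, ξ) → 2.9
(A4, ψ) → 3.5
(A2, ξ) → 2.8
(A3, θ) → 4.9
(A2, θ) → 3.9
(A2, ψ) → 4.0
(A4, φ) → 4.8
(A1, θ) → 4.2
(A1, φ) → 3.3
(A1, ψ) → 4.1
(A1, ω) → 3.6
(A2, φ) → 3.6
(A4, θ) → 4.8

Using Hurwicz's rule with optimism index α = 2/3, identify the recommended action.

A4

A1: 2/3·4.2 + 1/3·2.9 = 113/30
A2: 2/3·4.0 + 1/3·2.8 = 3.6
A3: 2/3·4.9 + 1/3·2.9 = 127/30
A4: 2/3·4.9 + 1/3·3.5 = 133/30
Highest Hurwicz score = 133/30 → A4.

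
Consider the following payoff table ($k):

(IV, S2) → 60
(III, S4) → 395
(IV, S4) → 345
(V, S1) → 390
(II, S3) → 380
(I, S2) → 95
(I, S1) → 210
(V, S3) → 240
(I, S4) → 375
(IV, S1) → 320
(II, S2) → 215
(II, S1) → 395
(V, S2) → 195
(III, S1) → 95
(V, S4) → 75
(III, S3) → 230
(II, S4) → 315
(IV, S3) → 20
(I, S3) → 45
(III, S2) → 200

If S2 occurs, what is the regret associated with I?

120

Best payoff under S2 is 215.
Regret = 215 − 95 = 120.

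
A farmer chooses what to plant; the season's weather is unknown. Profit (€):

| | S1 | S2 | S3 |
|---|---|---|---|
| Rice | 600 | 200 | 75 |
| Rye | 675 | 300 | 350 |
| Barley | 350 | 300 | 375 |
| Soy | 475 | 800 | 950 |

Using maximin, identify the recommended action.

Row minima: Rice=75, Rye=300, Barley=300, Soy=475
Best worst-case = 475 → Soy.

Soy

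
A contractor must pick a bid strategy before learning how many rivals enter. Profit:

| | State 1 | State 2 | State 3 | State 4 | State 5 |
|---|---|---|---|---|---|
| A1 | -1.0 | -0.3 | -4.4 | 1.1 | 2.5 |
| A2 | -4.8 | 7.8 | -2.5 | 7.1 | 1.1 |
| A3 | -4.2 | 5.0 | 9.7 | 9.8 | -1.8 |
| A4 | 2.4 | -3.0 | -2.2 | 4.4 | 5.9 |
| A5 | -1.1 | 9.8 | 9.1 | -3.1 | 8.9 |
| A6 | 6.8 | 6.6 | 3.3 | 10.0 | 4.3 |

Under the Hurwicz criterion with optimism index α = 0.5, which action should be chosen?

A1: 0.5·2.5 + 0.5·(-4.4) = -0.95
A2: 0.5·7.8 + 0.5·(-4.8) = 1.5
A3: 0.5·9.8 + 0.5·(-4.2) = 2.8
A4: 0.5·5.9 + 0.5·(-3.0) = 1.45
A5: 0.5·9.8 + 0.5·(-3.1) = 3.35
A6: 0.5·10.0 + 0.5·3.3 = 6.65
Highest Hurwicz score = 6.65 → A6.

A6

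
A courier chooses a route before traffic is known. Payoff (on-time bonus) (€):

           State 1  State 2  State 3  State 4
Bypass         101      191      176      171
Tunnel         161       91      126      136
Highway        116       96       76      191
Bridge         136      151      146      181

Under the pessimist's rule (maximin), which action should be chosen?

Bridge

Row minima: Bypass=101, Tunnel=91, Highway=76, Bridge=136
Best worst-case = 136 → Bridge.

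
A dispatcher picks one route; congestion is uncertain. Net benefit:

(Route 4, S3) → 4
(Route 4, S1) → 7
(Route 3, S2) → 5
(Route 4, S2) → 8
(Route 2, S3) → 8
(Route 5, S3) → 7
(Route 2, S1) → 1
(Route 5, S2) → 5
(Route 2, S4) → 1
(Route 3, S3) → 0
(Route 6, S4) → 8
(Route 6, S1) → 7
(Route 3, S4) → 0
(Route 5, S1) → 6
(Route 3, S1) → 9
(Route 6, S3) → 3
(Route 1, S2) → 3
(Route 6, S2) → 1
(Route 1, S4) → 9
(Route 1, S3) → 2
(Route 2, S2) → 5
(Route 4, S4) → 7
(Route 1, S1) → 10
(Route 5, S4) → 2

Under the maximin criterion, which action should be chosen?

Row minima: Route 1=2, Route 2=1, Route 3=0, Route 4=4, Route 5=2, Route 6=1
Best worst-case = 4 → Route 4.

Route 4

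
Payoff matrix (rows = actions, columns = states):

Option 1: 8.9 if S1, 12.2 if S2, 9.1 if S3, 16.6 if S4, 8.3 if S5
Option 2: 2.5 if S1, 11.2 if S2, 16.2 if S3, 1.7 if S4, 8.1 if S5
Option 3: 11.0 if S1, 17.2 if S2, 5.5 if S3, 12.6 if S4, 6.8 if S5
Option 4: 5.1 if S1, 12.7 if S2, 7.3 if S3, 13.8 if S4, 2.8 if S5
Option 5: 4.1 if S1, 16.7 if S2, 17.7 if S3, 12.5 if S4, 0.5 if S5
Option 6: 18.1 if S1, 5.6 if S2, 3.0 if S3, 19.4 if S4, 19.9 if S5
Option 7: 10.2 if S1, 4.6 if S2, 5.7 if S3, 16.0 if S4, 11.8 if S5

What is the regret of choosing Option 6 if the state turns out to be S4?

Best payoff under S4 is 19.4.
Regret = 19.4 − 19.4 = 0.0.

0.0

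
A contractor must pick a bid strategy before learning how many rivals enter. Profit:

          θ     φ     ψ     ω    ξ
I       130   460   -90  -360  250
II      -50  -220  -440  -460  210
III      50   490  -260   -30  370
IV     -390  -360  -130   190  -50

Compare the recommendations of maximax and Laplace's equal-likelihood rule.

Row maxima: I=460, II=210, III=490, IV=190
Best best-case = 490 → III.
Row averages: I=78, II=-192, III=124, IV=-148
Highest average = 124 → III.

maximax → III; laplace → III (agree)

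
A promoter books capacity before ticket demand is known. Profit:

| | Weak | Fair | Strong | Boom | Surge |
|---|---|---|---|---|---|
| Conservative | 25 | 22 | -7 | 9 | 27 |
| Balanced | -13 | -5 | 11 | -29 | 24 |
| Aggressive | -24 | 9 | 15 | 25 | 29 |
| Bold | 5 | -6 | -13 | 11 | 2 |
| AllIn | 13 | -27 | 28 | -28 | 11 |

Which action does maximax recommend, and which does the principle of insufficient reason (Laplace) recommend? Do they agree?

maximax → Aggressive; laplace → Conservative (disagree)

Row maxima: Conservative=27, Balanced=24, Aggressive=29, Bold=11, AllIn=28
Best best-case = 29 → Aggressive.
Row averages: Conservative=15.2, Balanced=-2.4, Aggressive=10.8, Bold=-0.2, AllIn=-0.6
Highest average = 15.2 → Conservative.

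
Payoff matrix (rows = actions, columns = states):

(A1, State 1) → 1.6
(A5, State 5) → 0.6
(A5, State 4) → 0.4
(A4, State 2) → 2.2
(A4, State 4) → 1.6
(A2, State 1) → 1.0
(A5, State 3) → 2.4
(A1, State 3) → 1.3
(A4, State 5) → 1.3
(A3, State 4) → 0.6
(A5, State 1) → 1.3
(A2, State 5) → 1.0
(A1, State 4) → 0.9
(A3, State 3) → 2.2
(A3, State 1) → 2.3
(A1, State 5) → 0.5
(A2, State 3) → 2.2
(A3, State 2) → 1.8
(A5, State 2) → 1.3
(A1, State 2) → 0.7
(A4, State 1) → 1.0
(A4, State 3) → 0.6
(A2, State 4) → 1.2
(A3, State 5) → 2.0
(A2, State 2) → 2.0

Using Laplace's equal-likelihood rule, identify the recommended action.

A3

Row averages: A1=1, A2=1.48, A3=1.78, A4=1.34, A5=1.2
Highest average = 1.78 → A3.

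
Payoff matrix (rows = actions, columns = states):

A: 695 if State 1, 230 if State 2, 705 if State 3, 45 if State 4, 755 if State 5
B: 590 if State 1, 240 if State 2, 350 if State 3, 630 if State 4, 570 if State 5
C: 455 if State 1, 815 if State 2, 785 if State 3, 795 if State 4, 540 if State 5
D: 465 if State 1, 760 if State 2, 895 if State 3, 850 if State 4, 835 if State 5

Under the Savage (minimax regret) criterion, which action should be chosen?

D

Column bests: State 1=695, State 2=815, State 3=895, State 4=850, State 5=835.
A regrets: 0, 585, 190, 805, 80 → max 805
B regrets: 105, 575, 545, 220, 265 → max 575
C regrets: 240, 0, 110, 55, 295 → max 295
D regrets: 230, 55, 0, 0, 0 → max 230
Smallest max regret = 230 → D.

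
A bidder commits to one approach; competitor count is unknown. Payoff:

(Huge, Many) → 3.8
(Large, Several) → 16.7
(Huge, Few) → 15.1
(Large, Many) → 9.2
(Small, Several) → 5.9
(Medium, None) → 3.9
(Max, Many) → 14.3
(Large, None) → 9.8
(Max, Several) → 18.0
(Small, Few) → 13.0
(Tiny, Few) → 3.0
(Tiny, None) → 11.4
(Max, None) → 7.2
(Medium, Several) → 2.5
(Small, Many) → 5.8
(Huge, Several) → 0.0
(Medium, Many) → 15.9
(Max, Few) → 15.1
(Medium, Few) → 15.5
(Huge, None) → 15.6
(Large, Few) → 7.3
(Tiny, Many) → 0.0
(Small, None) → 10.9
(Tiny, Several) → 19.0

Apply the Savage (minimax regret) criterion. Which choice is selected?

Large

Column bests: None=15.6, Few=15.5, Several=19.0, Many=15.9.
Tiny regrets: 4.2, 12.5, 0.0, 15.9 → max 15.9
Small regrets: 4.7, 2.5, 13.1, 10.1 → max 13.1
Medium regrets: 11.7, 0.0, 16.5, 0.0 → max 16.5
Large regrets: 5.8, 8.2, 2.3, 6.7 → max 8.2
Huge regrets: 0.0, 0.4, 19.0, 12.1 → max 19.0
Max regrets: 8.4, 0.4, 1.0, 1.6 → max 8.4
Smallest max regret = 8.2 → Large.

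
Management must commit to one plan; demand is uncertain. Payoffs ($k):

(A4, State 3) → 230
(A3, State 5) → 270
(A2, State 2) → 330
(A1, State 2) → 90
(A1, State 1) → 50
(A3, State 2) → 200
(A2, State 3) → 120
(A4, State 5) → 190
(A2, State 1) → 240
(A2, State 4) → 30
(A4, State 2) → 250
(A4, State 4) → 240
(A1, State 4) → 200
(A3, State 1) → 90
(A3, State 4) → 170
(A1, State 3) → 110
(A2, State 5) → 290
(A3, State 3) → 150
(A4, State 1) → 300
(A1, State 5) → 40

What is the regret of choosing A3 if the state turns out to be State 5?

Best payoff under State 5 is 290.
Regret = 290 − 270 = 20.

20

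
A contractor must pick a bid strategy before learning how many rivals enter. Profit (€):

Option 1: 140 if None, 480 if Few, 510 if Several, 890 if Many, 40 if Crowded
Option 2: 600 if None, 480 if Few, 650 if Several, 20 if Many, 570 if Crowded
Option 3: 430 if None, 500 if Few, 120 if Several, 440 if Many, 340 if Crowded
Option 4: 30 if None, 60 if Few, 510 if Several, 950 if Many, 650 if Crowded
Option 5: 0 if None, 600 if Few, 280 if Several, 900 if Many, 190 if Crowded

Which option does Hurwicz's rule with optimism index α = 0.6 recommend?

Option 1: 0.6·890 + 0.4·40 = 550
Option 2: 0.6·650 + 0.4·20 = 398
Option 3: 0.6·500 + 0.4·120 = 348
Option 4: 0.6·950 + 0.4·30 = 582
Option 5: 0.6·900 + 0.4·0 = 540
Highest Hurwicz score = 582 → Option 4.

Option 4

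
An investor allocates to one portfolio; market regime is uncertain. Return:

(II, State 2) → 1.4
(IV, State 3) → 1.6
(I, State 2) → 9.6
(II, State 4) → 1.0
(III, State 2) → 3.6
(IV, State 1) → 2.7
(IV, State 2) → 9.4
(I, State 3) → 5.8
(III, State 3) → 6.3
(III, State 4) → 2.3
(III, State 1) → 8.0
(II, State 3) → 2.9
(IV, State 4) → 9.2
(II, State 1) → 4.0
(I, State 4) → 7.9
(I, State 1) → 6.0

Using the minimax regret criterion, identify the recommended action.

Column bests: State 1=8.0, State 2=9.6, State 3=6.3, State 4=9.2.
I regrets: 2.0, 0.0, 0.5, 1.3 → max 2.0
II regrets: 4.0, 8.2, 3.4, 8.2 → max 8.2
III regrets: 0.0, 6.0, 0.0, 6.9 → max 6.9
IV regrets: 5.3, 0.2, 4.7, 0.0 → max 5.3
Smallest max regret = 2.0 → I.

I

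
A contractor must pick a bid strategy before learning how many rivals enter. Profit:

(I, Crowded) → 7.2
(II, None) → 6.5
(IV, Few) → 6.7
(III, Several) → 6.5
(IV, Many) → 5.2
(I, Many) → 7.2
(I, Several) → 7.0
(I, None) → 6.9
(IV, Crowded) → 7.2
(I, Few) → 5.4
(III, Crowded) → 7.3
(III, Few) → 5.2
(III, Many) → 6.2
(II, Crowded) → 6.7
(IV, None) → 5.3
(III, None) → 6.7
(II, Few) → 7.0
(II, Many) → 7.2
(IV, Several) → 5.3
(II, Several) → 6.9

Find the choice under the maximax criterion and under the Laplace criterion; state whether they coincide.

Row maxima: I=7.2, II=7.2, III=7.3, IV=7.2
Best best-case = 7.3 → III.
Row averages: I=6.74, II=6.86, III=6.38, IV=5.94
Highest average = 6.86 → II.

maximax → III; laplace → II (disagree)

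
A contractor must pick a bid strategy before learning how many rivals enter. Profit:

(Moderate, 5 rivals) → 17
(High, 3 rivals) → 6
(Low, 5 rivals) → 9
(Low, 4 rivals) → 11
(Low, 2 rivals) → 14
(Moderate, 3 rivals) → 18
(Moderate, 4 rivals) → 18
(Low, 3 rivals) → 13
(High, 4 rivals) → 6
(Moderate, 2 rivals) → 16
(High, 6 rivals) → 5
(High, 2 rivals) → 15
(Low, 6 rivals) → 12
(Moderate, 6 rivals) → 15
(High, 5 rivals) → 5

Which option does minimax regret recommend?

Column bests: 2 rivals=16, 3 rivals=18, 4 rivals=18, 5 rivals=17, 6 rivals=15.
Low regrets: 2, 5, 7, 8, 3 → max 8
Moderate regrets: 0, 0, 0, 0, 0 → max 0
High regrets: 1, 12, 12, 12, 10 → max 12
Smallest max regret = 0 → Moderate.

Moderate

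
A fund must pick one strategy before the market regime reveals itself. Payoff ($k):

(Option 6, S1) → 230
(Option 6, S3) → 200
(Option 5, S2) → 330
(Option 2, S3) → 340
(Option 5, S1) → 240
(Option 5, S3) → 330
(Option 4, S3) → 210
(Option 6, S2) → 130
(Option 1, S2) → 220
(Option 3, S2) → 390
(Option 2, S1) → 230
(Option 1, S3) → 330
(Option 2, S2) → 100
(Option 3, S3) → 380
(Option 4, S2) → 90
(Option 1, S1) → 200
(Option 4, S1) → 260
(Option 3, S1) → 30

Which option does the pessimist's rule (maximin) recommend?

Row minima: Option 1=200, Option 2=100, Option 3=30, Option 4=90, Option 5=240, Option 6=130
Best worst-case = 240 → Option 5.

Option 5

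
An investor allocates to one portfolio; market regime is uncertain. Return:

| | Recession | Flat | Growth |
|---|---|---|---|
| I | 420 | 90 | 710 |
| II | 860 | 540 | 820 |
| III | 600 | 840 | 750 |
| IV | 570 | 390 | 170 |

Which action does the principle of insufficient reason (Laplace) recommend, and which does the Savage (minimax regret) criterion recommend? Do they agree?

Row averages: I=1220/3, II=740, III=730, IV=1130/3
Highest average = 740 → II.
Column bests: Recession=860, Flat=840, Growth=820.
I regrets: 440, 750, 110 → max 750
II regrets: 0, 300, 0 → max 300
III regrets: 260, 0, 70 → max 260
IV regrets: 290, 450, 650 → max 650
Smallest max regret = 260 → III.

laplace → II; minimax regret → III (disagree)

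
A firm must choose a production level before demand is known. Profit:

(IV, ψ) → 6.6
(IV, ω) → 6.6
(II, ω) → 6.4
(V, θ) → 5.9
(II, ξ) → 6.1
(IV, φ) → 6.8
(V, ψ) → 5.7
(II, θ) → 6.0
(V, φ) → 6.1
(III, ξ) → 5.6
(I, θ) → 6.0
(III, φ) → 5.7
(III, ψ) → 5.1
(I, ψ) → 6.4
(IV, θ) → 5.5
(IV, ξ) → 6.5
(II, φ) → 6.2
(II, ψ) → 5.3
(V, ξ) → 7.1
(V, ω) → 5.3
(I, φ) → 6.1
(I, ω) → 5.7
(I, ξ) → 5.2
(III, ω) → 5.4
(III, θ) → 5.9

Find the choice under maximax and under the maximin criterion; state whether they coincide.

Row maxima: I=6.4, II=6.4, III=5.9, IV=6.8, V=7.1
Best best-case = 7.1 → V.
Row minima: I=5.2, II=5.3, III=5.1, IV=5.5, V=5.3
Best worst-case = 5.5 → IV.

maximax → V; maximin → IV (disagree)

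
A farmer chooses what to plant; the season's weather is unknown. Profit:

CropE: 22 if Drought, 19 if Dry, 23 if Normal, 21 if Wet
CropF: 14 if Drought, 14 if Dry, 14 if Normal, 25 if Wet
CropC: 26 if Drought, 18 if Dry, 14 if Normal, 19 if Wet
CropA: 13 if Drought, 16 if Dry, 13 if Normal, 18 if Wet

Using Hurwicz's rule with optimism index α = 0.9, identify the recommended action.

CropC

CropE: 0.9·23 + 0.1·19 = 22.6
CropF: 0.9·25 + 0.1·14 = 23.9
CropC: 0.9·26 + 0.1·14 = 24.8
CropA: 0.9·18 + 0.1·13 = 17.5
Highest Hurwicz score = 24.8 → CropC.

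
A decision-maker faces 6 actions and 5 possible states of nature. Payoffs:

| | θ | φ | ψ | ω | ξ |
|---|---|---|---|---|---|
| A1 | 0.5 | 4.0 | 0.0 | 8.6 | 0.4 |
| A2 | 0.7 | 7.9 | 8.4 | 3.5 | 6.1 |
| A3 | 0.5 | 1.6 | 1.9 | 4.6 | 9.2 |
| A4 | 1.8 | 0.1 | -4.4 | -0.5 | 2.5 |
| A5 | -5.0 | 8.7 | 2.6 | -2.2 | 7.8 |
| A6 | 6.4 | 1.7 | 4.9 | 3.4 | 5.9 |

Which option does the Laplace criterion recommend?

A2

Row averages: A1=2.7, A2=5.32, A3=3.56, A4=-0.1, A5=2.38, A6=4.46
Highest average = 5.32 → A2.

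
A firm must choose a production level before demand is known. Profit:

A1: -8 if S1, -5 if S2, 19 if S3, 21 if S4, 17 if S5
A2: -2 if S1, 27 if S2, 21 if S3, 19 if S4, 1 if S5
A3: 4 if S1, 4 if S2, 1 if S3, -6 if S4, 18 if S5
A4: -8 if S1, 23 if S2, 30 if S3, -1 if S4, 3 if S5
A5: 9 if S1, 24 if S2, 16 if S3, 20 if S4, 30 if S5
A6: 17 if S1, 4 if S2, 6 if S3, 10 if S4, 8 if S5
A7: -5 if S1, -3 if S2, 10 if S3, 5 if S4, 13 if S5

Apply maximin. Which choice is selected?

Row minima: A1=-8, A2=-2, A3=-6, A4=-8, A5=9, A6=4, A7=-5
Best worst-case = 9 → A5.

A5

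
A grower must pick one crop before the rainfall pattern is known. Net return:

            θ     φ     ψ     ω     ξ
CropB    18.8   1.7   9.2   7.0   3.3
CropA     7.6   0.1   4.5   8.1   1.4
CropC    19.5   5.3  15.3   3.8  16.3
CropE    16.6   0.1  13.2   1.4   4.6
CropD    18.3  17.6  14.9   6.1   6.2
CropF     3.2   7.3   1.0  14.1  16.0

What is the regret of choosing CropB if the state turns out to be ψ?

Best payoff under ψ is 15.3.
Regret = 15.3 − 9.2 = 6.1.

6.1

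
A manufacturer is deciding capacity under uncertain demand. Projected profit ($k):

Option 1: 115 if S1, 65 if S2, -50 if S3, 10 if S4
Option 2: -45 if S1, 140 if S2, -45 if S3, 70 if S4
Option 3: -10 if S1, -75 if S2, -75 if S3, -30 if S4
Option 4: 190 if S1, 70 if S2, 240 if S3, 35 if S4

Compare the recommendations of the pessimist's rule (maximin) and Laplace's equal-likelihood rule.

maximin → Option 4; laplace → Option 4 (agree)

Row minima: Option 1=-50, Option 2=-45, Option 3=-75, Option 4=35
Best worst-case = 35 → Option 4.
Row averages: Option 1=35, Option 2=30, Option 3=-47.5, Option 4=133.75
Highest average = 133.75 → Option 4.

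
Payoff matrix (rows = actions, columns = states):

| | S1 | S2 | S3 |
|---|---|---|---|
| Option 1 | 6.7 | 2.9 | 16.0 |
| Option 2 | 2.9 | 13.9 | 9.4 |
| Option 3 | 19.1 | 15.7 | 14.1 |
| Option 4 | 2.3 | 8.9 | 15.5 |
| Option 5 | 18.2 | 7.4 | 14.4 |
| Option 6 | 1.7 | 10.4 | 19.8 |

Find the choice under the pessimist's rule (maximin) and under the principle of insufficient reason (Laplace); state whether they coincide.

maximin → Option 3; laplace → Option 3 (agree)

Row minima: Option 1=2.9, Option 2=2.9, Option 3=14.1, Option 4=2.3, Option 5=7.4, Option 6=1.7
Best worst-case = 14.1 → Option 3.
Row averages: Option 1=128/15, Option 2=131/15, Option 3=16.3, Option 4=8.9, Option 5=40/3, Option 6=319/30
Highest average = 16.3 → Option 3.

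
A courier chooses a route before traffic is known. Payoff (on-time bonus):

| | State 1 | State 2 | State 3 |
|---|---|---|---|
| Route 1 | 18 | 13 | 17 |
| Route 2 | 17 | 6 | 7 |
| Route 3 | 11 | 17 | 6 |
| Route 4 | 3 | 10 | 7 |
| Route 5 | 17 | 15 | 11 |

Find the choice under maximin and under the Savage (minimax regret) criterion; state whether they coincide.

Row minima: Route 1=13, Route 2=6, Route 3=6, Route 4=3, Route 5=11
Best worst-case = 13 → Route 1.
Column bests: State 1=18, State 2=17, State 3=17.
Route 1 regrets: 0, 4, 0 → max 4
Route 2 regrets: 1, 11, 10 → max 11
Route 3 regrets: 7, 0, 11 → max 11
Route 4 regrets: 15, 7, 10 → max 15
Route 5 regrets: 1, 2, 6 → max 6
Smallest max regret = 4 → Route 1.

maximin → Route 1; minimax regret → Route 1 (agree)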